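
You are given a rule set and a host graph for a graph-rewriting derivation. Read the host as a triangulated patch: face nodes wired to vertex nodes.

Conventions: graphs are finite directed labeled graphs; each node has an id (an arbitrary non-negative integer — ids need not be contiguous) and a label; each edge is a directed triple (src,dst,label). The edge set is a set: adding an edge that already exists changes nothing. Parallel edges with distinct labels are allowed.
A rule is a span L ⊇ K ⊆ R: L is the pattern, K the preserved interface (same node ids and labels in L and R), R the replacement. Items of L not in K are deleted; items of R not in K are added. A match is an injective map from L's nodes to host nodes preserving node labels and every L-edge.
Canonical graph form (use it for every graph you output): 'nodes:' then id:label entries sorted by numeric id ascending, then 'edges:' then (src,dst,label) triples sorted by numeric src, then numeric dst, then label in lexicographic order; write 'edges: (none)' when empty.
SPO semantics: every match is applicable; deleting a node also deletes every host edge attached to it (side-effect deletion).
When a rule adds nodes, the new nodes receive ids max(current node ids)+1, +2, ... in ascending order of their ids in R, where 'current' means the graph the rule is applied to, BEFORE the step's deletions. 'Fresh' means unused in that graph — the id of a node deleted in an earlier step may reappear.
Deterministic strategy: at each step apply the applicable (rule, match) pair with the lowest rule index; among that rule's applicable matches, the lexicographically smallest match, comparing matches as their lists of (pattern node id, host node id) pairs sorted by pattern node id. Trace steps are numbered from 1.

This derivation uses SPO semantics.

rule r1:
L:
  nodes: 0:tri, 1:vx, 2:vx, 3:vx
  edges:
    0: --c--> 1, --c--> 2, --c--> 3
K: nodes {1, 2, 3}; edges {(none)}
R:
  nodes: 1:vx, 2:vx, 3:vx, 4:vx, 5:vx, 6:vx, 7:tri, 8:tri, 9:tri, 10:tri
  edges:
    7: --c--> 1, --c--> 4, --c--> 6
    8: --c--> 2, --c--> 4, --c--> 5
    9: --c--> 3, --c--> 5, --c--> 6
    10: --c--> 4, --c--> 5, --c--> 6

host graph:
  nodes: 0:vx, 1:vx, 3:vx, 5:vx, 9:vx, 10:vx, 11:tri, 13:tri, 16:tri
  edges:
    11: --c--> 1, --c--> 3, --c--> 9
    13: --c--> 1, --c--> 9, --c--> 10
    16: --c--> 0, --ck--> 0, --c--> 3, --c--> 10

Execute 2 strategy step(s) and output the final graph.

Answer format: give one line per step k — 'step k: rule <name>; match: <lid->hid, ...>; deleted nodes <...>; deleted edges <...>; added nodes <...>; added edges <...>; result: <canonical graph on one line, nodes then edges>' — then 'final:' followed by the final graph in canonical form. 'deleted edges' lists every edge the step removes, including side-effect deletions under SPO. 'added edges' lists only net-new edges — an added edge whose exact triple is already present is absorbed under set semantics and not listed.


step 1: rule r1; match: 0->11, 1->1, 2->3, 3->9; deleted nodes 11; deleted edges (11,1,c); (11,3,c); (11,9,c); added nodes 17, 18, 19, 20, 21, 22, 23; added edges (20,1,c); (20,17,c); (20,19,c); (21,3,c); (21,17,c); (21,18,c); (22,9,c); (22,18,c); (22,19,c); (23,17,c); (23,18,c); (23,19,c); result: nodes: 0:vx, 1:vx, 3:vx, 5:vx, 9:vx, 10:vx, 13:tri, 16:tri, 17:vx, 18:vx, 19:vx, 20:tri, 21:tri, 22:tri, 23:tri edges: (13,1,c); (13,9,c); (13,10,c); (16,0,c); (16,0,ck); (16,3,c); (16,10,c); (20,1,c); (20,17,c); (20,19,c); (21,3,c); (21,17,c); (21,18,c); (22,9,c); (22,18,c); (22,19,c); (23,17,c); (23,18,c); (23,19,c)
step 2: rule r1; match: 0->13, 1->1, 2->9, 3->10; deleted nodes 13; deleted edges (13,1,c); (13,9,c); (13,10,c); added nodes 24, 25, 26, 27, 28, 29, 30; added edges (27,1,c); (27,24,c); (27,26,c); (28,9,c); (28,24,c); (28,25,c); (29,10,c); (29,25,c); (29,26,c); (30,24,c); (30,25,c); (30,26,c); result: nodes: 0:vx, 1:vx, 3:vx, 5:vx, 9:vx, 10:vx, 16:tri, 17:vx, 18:vx, 19:vx, 20:tri, 21:tri, 22:tri, 23:tri, 24:vx, 25:vx, 26:vx, 27:tri, 28:tri, 29:tri, 30:tri edges: (16,0,c); (16,0,ck); (16,3,c); (16,10,c); (20,1,c); (20,17,c); (20,19,c); (21,3,c); (21,17,c); (21,18,c); (22,9,c); (22,18,c); (22,19,c); (23,17,c); (23,18,c); (23,19,c); (27,1,c); (27,24,c); (27,26,c); (28,9,c); (28,24,c); (28,25,c); (29,10,c); (29,25,c); (29,26,c); (30,24,c); (30,25,c); (30,26,c)
final:
nodes: 0:vx, 1:vx, 3:vx, 5:vx, 9:vx, 10:vx, 16:tri, 17:vx, 18:vx, 19:vx, 20:tri, 21:tri, 22:tri, 23:tri, 24:vx, 25:vx, 26:vx, 27:tri, 28:tri, 29:tri, 30:tri
edges: (16,0,c); (16,0,ck); (16,3,c); (16,10,c); (20,1,c); (20,17,c); (20,19,c); (21,3,c); (21,17,c); (21,18,c); (22,9,c); (22,18,c); (22,19,c); (23,17,c); (23,18,c); (23,19,c); (27,1,c); (27,24,c); (27,26,c); (28,9,c); (28,24,c); (28,25,c); (29,10,c); (29,25,c); (29,26,c); (30,24,c); (30,25,c); (30,26,c)


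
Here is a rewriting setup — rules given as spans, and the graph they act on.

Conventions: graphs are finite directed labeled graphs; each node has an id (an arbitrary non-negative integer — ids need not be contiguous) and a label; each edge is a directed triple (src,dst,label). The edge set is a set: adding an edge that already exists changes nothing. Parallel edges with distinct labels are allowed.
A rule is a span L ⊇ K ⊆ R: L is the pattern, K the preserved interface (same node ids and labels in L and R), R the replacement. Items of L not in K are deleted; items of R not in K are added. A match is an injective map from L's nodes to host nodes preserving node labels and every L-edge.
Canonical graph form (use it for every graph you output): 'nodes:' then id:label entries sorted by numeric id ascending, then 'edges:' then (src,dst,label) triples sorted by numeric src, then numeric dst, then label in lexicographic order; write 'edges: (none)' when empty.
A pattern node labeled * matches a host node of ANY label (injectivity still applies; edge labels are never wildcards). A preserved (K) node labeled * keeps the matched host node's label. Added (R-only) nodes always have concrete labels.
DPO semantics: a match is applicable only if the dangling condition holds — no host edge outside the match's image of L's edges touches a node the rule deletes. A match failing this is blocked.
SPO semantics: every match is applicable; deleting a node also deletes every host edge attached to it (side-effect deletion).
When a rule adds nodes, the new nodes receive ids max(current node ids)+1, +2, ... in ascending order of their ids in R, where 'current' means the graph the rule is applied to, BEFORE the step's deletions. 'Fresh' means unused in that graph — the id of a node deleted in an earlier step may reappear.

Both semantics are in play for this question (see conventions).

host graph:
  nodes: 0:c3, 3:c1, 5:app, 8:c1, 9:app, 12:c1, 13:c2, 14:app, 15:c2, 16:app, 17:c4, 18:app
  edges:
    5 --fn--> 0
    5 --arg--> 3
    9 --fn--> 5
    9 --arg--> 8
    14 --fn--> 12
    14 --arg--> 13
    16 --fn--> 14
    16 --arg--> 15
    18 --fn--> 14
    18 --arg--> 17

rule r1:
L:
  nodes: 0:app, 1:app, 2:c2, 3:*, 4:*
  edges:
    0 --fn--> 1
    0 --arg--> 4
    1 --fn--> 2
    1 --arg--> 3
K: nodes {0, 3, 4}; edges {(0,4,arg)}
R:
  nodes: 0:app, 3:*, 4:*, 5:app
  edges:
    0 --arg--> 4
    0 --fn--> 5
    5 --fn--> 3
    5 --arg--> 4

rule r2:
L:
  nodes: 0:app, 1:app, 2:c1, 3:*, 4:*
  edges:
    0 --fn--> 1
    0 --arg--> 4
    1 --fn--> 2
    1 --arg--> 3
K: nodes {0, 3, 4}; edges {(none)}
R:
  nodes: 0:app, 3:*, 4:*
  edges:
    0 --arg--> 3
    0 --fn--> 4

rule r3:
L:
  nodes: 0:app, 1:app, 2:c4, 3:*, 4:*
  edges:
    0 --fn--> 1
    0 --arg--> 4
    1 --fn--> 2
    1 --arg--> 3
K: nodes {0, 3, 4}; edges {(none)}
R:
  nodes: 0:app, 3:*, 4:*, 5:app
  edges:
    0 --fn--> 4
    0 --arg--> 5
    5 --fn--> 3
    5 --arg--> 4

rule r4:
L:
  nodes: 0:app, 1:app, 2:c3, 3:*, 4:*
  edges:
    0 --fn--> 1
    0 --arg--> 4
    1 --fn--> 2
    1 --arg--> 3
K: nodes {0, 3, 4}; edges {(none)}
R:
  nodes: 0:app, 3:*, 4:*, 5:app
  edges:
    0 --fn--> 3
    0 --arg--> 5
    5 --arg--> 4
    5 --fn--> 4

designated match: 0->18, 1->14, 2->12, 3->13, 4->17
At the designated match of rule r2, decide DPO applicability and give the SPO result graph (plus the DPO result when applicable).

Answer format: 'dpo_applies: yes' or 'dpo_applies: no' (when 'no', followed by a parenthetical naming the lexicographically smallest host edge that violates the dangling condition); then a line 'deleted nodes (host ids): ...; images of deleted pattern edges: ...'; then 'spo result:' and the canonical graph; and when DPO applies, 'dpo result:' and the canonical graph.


dpo_applies: no
(the rule deletes node 14, which keeps host edge (16,14,fn) outside the match image — the dangling condition fails, DPO blocks; SPO proceeds and side-deletes such edges)
deleted nodes (host ids): 12, 14; images of deleted pattern edges: (14,12,fn); (14,13,arg); (18,14,fn); (18,17,arg)
spo result:
nodes: 0:c3, 3:c1, 5:app, 8:c1, 9:app, 13:c2, 15:c2, 16:app, 17:c4, 18:app
edges: (5,0,fn); (5,3,arg); (9,5,fn); (9,8,arg); (16,15,arg); (18,13,arg); (18,17,fn)


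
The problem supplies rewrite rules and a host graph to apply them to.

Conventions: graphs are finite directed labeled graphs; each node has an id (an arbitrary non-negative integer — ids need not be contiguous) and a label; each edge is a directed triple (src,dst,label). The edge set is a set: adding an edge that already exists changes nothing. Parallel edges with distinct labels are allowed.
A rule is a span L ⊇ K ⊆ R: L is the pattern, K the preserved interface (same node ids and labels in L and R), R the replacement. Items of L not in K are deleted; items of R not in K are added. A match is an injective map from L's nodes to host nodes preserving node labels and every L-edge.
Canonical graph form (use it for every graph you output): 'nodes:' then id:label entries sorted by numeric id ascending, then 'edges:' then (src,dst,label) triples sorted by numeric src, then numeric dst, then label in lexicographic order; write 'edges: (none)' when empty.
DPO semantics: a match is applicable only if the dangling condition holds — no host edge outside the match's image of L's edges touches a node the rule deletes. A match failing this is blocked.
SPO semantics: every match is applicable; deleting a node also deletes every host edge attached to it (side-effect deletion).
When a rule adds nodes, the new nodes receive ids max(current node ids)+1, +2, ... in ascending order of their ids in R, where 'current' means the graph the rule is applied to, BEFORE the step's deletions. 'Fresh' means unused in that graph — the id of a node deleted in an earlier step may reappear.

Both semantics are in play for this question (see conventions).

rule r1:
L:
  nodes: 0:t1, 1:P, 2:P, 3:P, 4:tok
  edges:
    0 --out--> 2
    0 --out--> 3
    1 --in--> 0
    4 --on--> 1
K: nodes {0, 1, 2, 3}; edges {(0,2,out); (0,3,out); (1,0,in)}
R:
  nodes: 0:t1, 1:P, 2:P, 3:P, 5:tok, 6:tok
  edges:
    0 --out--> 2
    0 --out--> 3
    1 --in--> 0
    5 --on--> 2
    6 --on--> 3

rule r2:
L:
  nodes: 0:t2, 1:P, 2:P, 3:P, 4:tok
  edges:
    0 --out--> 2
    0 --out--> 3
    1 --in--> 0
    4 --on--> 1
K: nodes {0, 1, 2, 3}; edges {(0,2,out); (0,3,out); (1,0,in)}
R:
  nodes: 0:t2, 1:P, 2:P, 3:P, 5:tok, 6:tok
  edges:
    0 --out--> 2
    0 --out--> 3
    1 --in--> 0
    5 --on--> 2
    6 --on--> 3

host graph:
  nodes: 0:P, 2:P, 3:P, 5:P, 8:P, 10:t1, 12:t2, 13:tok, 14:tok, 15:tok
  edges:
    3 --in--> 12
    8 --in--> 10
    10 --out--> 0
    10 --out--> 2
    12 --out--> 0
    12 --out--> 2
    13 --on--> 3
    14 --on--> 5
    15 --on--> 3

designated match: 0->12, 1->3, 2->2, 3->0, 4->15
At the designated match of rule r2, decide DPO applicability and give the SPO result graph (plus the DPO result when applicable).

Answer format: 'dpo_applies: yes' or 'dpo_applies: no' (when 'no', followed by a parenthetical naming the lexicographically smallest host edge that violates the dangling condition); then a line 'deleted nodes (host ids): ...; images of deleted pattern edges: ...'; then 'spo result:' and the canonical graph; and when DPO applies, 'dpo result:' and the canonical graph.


dpo_applies: yes
deleted nodes (host ids): 15; images of deleted pattern edges: (15,3,on)
spo result:
nodes: 0:P, 2:P, 3:P, 5:P, 8:P, 10:t1, 12:t2, 13:tok, 14:tok, 16:tok, 17:tok
edges: (3,12,in); (8,10,in); (10,0,out); (10,2,out); (12,0,out); (12,2,out); (13,3,on); (14,5,on); (16,2,on); (17,0,on)
dpo result:
nodes: 0:P, 2:P, 3:P, 5:P, 8:P, 10:t1, 12:t2, 13:tok, 14:tok, 16:tok, 17:tok
edges: (3,12,in); (8,10,in); (10,0,out); (10,2,out); (12,0,out); (12,2,out); (13,3,on); (14,5,on); (16,2,on); (17,0,on)


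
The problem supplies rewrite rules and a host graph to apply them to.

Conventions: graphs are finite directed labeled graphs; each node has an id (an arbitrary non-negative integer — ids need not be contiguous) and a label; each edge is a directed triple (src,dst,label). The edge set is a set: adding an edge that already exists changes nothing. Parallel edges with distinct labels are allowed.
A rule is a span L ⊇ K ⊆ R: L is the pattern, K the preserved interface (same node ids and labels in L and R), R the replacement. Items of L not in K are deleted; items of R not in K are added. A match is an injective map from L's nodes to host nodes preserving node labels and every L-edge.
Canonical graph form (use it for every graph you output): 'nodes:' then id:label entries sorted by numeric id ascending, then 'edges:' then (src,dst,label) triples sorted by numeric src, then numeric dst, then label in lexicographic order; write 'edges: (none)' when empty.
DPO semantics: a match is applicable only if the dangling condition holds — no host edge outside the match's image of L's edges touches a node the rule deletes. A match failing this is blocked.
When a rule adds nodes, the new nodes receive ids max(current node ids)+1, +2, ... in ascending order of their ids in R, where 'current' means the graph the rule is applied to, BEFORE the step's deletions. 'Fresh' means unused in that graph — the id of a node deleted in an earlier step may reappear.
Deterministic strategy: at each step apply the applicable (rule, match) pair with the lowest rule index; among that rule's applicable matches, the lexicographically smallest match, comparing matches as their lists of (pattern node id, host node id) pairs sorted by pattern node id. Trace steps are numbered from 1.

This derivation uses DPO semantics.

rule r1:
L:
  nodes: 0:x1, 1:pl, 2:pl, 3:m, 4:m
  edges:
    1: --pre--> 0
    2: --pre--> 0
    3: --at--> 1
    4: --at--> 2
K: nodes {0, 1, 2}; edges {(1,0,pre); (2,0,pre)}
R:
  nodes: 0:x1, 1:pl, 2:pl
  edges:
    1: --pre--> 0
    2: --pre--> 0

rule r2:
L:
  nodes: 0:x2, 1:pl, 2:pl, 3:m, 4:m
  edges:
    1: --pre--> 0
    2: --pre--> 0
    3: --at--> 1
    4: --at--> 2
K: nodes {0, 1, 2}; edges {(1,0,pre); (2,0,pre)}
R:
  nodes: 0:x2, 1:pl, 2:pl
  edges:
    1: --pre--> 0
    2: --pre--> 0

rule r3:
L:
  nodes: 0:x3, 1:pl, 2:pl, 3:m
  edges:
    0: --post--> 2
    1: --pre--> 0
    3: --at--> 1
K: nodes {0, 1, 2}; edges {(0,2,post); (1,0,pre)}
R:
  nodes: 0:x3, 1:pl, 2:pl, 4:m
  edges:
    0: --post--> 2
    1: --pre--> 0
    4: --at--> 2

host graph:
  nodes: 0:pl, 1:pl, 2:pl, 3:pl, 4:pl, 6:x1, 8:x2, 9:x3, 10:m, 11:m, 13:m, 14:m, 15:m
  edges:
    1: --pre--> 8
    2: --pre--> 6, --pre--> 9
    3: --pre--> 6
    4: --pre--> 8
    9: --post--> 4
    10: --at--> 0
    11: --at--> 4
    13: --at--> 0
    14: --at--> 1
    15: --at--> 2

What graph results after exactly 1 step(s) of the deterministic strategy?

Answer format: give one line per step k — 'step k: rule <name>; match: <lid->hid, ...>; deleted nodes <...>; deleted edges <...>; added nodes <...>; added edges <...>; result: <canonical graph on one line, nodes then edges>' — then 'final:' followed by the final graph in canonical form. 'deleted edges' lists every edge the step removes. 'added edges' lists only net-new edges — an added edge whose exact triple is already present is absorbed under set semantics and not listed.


step 1: rule r2; match: 0->8, 1->1, 2->4, 3->14, 4->11; deleted nodes 11, 14; deleted edges (11,4,at); (14,1,at); added nodes (none); added edges (none); result: nodes: 0:pl, 1:pl, 2:pl, 3:pl, 4:pl, 6:x1, 8:x2, 9:x3, 10:m, 13:m, 15:m edges: (1,8,pre); (2,6,pre); (2,9,pre); (3,6,pre); (4,8,pre); (9,4,post); (10,0,at); (13,0,at); (15,2,at)
final:
nodes: 0:pl, 1:pl, 2:pl, 3:pl, 4:pl, 6:x1, 8:x2, 9:x3, 10:m, 13:m, 15:m
edges: (1,8,pre); (2,6,pre); (2,9,pre); (3,6,pre); (4,8,pre); (9,4,post); (10,0,at); (13,0,at); (15,2,at)


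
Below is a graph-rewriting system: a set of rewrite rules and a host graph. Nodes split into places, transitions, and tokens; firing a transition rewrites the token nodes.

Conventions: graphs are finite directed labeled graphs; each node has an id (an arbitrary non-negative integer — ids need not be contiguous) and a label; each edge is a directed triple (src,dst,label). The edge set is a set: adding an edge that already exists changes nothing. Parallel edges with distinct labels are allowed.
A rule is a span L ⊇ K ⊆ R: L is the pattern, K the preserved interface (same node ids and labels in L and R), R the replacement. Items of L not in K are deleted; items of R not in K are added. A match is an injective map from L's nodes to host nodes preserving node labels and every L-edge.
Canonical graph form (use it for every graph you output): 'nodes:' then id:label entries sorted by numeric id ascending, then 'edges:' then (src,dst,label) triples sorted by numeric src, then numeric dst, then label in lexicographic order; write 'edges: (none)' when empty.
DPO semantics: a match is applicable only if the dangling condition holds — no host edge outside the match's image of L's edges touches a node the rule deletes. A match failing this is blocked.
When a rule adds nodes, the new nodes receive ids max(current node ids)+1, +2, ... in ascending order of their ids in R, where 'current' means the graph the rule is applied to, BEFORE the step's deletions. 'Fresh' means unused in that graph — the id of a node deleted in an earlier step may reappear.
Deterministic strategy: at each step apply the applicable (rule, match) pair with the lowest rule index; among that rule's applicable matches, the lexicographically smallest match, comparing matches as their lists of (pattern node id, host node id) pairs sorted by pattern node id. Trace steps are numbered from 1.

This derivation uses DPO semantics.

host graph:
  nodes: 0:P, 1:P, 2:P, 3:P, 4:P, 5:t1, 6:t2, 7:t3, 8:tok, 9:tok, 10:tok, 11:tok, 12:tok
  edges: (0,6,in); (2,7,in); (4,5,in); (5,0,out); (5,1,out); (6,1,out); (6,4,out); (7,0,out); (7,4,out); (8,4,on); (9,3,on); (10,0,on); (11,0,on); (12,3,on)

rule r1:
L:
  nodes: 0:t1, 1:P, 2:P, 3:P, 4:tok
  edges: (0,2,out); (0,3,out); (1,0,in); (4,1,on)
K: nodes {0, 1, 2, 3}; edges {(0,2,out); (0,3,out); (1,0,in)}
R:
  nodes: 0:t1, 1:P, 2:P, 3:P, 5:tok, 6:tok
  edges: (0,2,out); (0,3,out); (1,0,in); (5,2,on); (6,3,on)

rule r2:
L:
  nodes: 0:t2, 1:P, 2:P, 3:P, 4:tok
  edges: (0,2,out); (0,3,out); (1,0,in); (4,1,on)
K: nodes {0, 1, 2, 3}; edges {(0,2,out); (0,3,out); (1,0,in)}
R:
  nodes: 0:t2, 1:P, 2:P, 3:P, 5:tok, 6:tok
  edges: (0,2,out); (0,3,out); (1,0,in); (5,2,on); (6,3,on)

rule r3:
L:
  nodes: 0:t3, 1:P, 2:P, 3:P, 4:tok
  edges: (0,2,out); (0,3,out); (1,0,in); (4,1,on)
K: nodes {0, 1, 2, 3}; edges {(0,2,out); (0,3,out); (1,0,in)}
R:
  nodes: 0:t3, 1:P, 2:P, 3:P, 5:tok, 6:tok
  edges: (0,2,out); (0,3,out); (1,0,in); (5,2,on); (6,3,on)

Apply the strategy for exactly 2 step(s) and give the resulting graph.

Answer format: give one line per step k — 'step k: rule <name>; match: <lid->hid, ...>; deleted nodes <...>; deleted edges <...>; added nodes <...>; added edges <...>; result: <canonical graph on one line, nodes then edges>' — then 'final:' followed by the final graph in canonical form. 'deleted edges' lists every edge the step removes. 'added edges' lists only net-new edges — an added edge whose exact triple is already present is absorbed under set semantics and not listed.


step 1: rule r1; match: 0->5, 1->4, 2->0, 3->1, 4->8; deleted nodes 8; deleted edges (8,4,on); added nodes 13, 14; added edges (13,0,on); (14,1,on); result: nodes: 0:P, 1:P, 2:P, 3:P, 4:P, 5:t1, 6:t2, 7:t3, 9:tok, 10:tok, 11:tok, 12:tok, 13:tok, 14:tok edges: (0,6,in); (2,7,in); (4,5,in); (5,0,out); (5,1,out); (6,1,out); (6,4,out); (7,0,out); (7,4,out); (9,3,on); (10,0,on); (11,0,on); (12,3,on); (13,0,on); (14,1,on)
step 2: rule r2; match: 0->6, 1->0, 2->1, 3->4, 4->10; deleted nodes 10; deleted edges (10,0,on); added nodes 15, 16; added edges (15,1,on); (16,4,on); result: nodes: 0:P, 1:P, 2:P, 3:P, 4:P, 5:t1, 6:t2, 7:t3, 9:tok, 11:tok, 12:tok, 13:tok, 14:tok, 15:tok, 16:tok edges: (0,6,in); (2,7,in); (4,5,in); (5,0,out); (5,1,out); (6,1,out); (6,4,out); (7,0,out); (7,4,out); (9,3,on); (11,0,on); (12,3,on); (13,0,on); (14,1,on); (15,1,on); (16,4,on)
final:
nodes: 0:P, 1:P, 2:P, 3:P, 4:P, 5:t1, 6:t2, 7:t3, 9:tok, 11:tok, 12:tok, 13:tok, 14:tok, 15:tok, 16:tok
edges: (0,6,in); (2,7,in); (4,5,in); (5,0,out); (5,1,out); (6,1,out); (6,4,out); (7,0,out); (7,4,out); (9,3,on); (11,0,on); (12,3,on); (13,0,on); (14,1,on); (15,1,on); (16,4,on)


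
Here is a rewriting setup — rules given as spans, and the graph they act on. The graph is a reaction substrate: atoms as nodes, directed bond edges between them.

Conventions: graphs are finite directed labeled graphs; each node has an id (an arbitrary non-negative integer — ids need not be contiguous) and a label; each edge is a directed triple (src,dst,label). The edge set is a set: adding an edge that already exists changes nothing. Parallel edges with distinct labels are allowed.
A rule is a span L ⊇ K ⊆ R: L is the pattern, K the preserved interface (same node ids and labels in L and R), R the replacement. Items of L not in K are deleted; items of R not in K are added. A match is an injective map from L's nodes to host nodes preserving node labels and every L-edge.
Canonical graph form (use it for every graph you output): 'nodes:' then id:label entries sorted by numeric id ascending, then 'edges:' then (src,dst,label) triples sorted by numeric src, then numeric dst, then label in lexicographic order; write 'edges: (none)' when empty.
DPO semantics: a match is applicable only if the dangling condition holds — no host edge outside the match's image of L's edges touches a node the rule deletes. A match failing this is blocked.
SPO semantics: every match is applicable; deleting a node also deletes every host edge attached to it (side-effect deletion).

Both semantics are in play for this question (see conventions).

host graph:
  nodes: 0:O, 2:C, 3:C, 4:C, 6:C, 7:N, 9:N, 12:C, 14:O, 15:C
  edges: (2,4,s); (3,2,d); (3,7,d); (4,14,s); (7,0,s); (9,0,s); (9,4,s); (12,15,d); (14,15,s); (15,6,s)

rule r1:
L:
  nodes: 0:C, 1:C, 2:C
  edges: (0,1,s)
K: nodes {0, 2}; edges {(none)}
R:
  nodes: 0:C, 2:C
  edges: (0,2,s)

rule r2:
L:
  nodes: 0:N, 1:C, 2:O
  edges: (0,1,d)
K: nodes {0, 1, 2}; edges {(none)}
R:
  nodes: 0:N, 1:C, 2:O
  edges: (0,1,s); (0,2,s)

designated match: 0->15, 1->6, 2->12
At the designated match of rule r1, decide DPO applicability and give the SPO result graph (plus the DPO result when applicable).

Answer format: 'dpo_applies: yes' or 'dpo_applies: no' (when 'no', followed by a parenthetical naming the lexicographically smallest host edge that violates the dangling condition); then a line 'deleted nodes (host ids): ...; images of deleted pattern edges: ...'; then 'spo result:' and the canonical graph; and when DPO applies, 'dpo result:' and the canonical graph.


dpo_applies: yes
deleted nodes (host ids): 6; images of deleted pattern edges: (15,6,s)
spo result:
nodes: 0:O, 2:C, 3:C, 4:C, 7:N, 9:N, 12:C, 14:O, 15:C
edges: (2,4,s); (3,2,d); (3,7,d); (4,14,s); (7,0,s); (9,0,s); (9,4,s); (12,15,d); (14,15,s); (15,12,s)
dpo result:
nodes: 0:O, 2:C, 3:C, 4:C, 7:N, 9:N, 12:C, 14:O, 15:C
edges: (2,4,s); (3,2,d); (3,7,d); (4,14,s); (7,0,s); (9,0,s); (9,4,s); (12,15,d); (14,15,s); (15,12,s)


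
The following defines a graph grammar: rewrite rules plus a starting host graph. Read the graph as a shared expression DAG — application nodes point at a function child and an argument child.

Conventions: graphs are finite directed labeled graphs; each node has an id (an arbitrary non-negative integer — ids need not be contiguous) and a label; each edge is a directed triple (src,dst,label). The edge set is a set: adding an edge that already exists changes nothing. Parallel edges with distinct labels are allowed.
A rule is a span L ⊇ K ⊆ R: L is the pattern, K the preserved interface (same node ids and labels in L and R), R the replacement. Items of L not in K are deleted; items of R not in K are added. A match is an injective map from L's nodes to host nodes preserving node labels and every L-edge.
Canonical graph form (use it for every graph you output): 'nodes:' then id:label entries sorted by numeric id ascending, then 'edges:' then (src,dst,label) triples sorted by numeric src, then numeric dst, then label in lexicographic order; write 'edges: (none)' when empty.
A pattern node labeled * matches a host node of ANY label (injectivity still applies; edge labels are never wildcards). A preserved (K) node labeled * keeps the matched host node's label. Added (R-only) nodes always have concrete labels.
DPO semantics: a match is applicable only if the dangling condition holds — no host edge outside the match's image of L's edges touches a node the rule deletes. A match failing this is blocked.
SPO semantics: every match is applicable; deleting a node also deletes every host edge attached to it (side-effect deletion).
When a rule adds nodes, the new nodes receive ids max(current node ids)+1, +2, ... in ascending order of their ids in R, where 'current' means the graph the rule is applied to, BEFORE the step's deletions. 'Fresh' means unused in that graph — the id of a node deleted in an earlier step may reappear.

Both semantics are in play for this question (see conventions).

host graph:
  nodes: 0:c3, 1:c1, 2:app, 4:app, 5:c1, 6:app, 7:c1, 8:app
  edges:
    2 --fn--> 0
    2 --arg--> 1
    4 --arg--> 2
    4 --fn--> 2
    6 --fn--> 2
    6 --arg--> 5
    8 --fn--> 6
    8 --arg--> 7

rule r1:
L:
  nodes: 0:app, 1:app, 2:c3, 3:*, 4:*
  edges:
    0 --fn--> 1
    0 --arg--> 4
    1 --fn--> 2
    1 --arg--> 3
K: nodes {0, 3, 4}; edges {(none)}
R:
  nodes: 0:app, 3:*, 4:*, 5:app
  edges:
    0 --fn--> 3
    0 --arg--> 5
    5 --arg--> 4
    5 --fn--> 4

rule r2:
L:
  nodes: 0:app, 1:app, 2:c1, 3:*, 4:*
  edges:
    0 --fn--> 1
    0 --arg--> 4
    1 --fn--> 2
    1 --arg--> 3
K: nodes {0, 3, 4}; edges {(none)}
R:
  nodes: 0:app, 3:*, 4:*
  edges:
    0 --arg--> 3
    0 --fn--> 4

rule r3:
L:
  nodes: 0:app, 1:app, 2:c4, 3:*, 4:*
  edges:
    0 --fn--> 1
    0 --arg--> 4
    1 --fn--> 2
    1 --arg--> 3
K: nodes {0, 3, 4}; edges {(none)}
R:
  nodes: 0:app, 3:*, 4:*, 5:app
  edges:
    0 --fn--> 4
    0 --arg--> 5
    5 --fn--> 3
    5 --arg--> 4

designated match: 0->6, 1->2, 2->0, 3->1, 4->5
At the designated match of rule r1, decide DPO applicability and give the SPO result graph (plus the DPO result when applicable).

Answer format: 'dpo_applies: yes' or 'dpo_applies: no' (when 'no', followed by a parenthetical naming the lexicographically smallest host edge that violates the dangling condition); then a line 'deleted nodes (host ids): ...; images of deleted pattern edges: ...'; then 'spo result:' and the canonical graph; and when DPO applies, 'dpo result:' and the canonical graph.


dpo_applies: no
(the rule deletes node 2, which keeps host edge (4,2,arg) outside the match image — the dangling condition fails, DPO blocks; SPO proceeds and side-deletes such edges)
deleted nodes (host ids): 0, 2; images of deleted pattern edges: (2,0,fn); (2,1,arg); (6,2,fn); (6,5,arg)
spo result:
nodes: 1:c1, 4:app, 5:c1, 6:app, 7:c1, 8:app, 9:app
edges: (6,1,fn); (6,9,arg); (8,6,fn); (8,7,arg); (9,5,arg); (9,5,fn)


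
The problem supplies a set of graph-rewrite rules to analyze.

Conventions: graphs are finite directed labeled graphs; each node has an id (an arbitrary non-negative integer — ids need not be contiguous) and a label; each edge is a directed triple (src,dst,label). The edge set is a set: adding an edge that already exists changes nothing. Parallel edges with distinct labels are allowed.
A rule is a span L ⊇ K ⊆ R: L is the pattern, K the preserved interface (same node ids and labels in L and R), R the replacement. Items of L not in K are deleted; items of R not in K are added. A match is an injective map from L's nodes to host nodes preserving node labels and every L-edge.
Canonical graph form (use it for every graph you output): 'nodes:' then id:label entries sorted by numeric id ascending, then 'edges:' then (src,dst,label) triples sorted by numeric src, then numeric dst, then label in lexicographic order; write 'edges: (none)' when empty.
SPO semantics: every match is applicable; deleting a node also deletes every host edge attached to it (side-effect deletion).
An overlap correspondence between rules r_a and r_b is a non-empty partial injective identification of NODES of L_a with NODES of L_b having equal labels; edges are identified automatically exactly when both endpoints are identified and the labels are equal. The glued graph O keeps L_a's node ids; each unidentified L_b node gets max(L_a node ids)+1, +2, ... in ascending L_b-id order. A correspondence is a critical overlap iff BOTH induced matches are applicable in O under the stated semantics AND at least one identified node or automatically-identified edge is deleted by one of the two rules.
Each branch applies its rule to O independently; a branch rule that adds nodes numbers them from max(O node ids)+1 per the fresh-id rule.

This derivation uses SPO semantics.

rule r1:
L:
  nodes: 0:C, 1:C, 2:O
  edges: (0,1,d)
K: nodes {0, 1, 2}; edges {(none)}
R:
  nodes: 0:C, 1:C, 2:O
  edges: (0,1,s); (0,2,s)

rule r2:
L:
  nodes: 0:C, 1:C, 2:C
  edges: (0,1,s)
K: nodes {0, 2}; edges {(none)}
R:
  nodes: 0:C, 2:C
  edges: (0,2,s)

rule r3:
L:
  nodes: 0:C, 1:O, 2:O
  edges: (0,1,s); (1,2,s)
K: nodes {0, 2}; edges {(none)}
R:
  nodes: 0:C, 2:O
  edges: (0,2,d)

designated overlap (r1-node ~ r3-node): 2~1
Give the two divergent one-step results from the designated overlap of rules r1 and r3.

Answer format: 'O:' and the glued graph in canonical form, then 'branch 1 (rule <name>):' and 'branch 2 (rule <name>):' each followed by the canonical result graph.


O:
nodes: 0:C, 1:C, 2:O, 3:C, 4:O
edges: (0,1,d); (2,4,s); (3,2,s)
branch 1 (rule r1):
nodes: 0:C, 1:C, 2:O, 3:C, 4:O
edges: (0,1,s); (0,2,s); (2,4,s); (3,2,s)
branch 2 (rule r3):
nodes: 0:C, 1:C, 3:C, 4:O
edges: (0,1,d); (3,4,d)


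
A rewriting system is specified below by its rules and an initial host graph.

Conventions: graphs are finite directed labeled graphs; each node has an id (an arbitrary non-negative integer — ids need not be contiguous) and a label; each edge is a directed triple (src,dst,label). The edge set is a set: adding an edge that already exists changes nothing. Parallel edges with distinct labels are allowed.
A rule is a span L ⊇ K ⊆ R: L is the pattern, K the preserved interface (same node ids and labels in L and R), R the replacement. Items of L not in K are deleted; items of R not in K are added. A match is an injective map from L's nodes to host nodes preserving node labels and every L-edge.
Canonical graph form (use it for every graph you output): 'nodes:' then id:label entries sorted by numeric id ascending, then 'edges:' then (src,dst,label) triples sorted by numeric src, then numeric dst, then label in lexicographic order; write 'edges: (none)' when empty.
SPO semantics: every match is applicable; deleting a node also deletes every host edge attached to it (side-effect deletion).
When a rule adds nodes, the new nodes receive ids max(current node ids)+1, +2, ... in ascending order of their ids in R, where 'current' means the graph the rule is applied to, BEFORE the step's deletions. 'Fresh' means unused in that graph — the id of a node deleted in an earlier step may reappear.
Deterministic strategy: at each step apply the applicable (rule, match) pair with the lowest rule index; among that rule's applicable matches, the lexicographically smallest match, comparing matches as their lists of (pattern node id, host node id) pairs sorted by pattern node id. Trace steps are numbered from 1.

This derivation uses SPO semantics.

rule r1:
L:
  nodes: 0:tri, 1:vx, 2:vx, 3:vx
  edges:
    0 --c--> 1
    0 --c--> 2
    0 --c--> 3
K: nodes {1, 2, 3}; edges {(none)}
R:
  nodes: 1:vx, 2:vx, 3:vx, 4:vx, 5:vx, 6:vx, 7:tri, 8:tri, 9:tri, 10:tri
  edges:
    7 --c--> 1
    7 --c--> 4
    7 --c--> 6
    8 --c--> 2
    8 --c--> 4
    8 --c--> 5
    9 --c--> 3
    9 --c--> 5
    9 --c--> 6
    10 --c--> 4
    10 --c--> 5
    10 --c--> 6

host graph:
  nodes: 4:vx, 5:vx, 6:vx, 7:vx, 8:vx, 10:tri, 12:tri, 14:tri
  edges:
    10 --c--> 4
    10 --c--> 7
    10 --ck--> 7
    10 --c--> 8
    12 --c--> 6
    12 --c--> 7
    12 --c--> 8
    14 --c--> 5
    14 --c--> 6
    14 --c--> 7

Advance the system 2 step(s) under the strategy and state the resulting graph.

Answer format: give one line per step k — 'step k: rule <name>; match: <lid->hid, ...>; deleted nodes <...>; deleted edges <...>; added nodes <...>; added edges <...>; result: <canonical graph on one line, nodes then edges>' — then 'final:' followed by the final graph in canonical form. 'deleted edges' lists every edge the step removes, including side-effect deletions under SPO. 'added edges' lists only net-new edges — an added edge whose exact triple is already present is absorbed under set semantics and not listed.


step 1: rule r1; match: 0->10, 1->4, 2->7, 3->8; deleted nodes 10; deleted edges (10,4,c); (10,7,c); (10,7,ck); (10,8,c); added nodes 15, 16, 17, 18, 19, 20, 21; added edges (18,4,c); (18,15,c); (18,17,c); (19,7,c); (19,15,c); (19,16,c); (20,8,c); (20,16,c); (20,17,c); (21,15,c); (21,16,c); (21,17,c); result: nodes: 4:vx, 5:vx, 6:vx, 7:vx, 8:vx, 12:tri, 14:tri, 15:vx, 16:vx, 17:vx, 18:tri, 19:tri, 20:tri, 21:tri edges: (12,6,c); (12,7,c); (12,8,c); (14,5,c); (14,6,c); (14,7,c); (18,4,c); (18,15,c); (18,17,c); (19,7,c); (19,15,c); (19,16,c); (20,8,c); (20,16,c); (20,17,c); (21,15,c); (21,16,c); (21,17,c)
step 2: rule r1; match: 0->12, 1->6, 2->7, 3->8; deleted nodes 12; deleted edges (12,6,c); (12,7,c); (12,8,c); added nodes 22, 23, 24, 25, 26, 27, 28; added edges (25,6,c); (25,22,c); (25,24,c); (26,7,c); (26,22,c); (26,23,c); (27,8,c); (27,23,c); (27,24,c); (28,22,c); (28,23,c); (28,24,c); result: nodes: 4:vx, 5:vx, 6:vx, 7:vx, 8:vx, 14:tri, 15:vx, 16:vx, 17:vx, 18:tri, 19:tri, 20:tri, 21:tri, 22:vx, 23:vx, 24:vx, 25:tri, 26:tri, 27:tri, 28:tri edges: (14,5,c); (14,6,c); (14,7,c); (18,4,c); (18,15,c); (18,17,c); (19,7,c); (19,15,c); (19,16,c); (20,8,c); (20,16,c); (20,17,c); (21,15,c); (21,16,c); (21,17,c); (25,6,c); (25,22,c); (25,24,c); (26,7,c); (26,22,c); (26,23,c); (27,8,c); (27,23,c); (27,24,c); (28,22,c); (28,23,c); (28,24,c)
final:
nodes: 4:vx, 5:vx, 6:vx, 7:vx, 8:vx, 14:tri, 15:vx, 16:vx, 17:vx, 18:tri, 19:tri, 20:tri, 21:tri, 22:vx, 23:vx, 24:vx, 25:tri, 26:tri, 27:tri, 28:tri
edges: (14,5,c); (14,6,c); (14,7,c); (18,4,c); (18,15,c); (18,17,c); (19,7,c); (19,15,c); (19,16,c); (20,8,c); (20,16,c); (20,17,c); (21,15,c); (21,16,c); (21,17,c); (25,6,c); (25,22,c); (25,24,c); (26,7,c); (26,22,c); (26,23,c); (27,8,c); (27,23,c); (27,24,c); (28,22,c); (28,23,c); (28,24,c)


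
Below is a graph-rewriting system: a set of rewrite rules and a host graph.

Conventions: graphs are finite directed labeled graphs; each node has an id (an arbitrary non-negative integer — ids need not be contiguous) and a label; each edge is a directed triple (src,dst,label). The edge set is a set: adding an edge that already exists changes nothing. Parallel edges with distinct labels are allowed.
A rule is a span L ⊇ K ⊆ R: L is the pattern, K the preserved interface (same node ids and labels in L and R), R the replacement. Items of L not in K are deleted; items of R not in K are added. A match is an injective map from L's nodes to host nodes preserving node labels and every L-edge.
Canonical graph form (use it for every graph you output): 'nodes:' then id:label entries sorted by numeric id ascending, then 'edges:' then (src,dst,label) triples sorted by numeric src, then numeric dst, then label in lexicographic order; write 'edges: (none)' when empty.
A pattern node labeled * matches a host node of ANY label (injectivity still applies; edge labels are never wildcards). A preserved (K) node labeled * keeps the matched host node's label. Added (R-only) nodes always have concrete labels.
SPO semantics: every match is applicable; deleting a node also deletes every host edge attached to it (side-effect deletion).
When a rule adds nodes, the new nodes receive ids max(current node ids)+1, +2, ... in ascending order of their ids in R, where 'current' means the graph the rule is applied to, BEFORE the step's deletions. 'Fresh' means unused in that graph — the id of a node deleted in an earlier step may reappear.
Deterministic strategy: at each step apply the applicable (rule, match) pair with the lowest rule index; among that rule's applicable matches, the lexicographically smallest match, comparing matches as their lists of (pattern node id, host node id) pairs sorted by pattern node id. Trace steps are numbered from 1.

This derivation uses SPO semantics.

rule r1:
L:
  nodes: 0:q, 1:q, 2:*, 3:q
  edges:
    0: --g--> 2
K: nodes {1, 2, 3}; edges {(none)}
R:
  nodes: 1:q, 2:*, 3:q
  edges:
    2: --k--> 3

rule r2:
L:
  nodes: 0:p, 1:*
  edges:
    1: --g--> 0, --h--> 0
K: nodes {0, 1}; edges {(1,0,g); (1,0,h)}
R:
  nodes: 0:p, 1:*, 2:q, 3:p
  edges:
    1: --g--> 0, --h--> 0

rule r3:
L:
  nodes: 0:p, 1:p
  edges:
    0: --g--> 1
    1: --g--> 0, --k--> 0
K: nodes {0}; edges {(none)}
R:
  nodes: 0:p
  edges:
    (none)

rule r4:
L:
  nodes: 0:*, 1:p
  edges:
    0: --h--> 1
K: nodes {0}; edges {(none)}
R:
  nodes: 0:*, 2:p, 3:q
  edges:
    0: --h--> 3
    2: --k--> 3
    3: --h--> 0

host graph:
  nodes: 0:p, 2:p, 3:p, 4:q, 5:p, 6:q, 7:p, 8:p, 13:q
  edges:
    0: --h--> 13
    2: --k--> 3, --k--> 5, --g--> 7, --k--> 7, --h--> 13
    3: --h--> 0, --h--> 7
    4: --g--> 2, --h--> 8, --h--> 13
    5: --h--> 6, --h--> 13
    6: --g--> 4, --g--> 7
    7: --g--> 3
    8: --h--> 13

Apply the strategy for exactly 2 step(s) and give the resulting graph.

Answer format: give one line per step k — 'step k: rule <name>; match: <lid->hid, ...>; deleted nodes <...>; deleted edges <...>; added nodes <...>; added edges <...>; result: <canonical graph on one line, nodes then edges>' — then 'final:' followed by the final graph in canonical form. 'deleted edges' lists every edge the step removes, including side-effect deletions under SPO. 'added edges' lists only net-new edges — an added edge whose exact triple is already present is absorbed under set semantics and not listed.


step 1: rule r1; match: 0->4, 1->6, 2->2, 3->13; deleted nodes 4; deleted edges (4,2,g); (4,8,h); (4,13,h); (6,4,g); added nodes (none); added edges (2,13,k); result: nodes: 0:p, 2:p, 3:p, 5:p, 6:q, 7:p, 8:p, 13:q edges: (0,13,h); (2,3,k); (2,5,k); (2,7,g); (2,7,k); (2,13,h); (2,13,k); (3,0,h); (3,7,h); (5,6,h); (5,13,h); (6,7,g); (7,3,g); (8,13,h)
step 2: rule r4; match: 0->3, 1->0; deleted nodes 0; deleted edges (0,13,h); (3,0,h); added nodes 14, 15; added edges (3,15,h); (14,15,k); (15,3,h); result: nodes: 2:p, 3:p, 5:p, 6:q, 7:p, 8:p, 13:q, 14:p, 15:q edges: (2,3,k); (2,5,k); (2,7,g); (2,7,k); (2,13,h); (2,13,k); (3,7,h); (3,15,h); (5,6,h); (5,13,h); (6,7,g); (7,3,g); (8,13,h); (14,15,k); (15,3,h)
final:
nodes: 2:p, 3:p, 5:p, 6:q, 7:p, 8:p, 13:q, 14:p, 15:q
edges: (2,3,k); (2,5,k); (2,7,g); (2,7,k); (2,13,h); (2,13,k); (3,7,h); (3,15,h); (5,6,h); (5,13,h); (6,7,g); (7,3,g); (8,13,h); (14,15,k); (15,3,h)


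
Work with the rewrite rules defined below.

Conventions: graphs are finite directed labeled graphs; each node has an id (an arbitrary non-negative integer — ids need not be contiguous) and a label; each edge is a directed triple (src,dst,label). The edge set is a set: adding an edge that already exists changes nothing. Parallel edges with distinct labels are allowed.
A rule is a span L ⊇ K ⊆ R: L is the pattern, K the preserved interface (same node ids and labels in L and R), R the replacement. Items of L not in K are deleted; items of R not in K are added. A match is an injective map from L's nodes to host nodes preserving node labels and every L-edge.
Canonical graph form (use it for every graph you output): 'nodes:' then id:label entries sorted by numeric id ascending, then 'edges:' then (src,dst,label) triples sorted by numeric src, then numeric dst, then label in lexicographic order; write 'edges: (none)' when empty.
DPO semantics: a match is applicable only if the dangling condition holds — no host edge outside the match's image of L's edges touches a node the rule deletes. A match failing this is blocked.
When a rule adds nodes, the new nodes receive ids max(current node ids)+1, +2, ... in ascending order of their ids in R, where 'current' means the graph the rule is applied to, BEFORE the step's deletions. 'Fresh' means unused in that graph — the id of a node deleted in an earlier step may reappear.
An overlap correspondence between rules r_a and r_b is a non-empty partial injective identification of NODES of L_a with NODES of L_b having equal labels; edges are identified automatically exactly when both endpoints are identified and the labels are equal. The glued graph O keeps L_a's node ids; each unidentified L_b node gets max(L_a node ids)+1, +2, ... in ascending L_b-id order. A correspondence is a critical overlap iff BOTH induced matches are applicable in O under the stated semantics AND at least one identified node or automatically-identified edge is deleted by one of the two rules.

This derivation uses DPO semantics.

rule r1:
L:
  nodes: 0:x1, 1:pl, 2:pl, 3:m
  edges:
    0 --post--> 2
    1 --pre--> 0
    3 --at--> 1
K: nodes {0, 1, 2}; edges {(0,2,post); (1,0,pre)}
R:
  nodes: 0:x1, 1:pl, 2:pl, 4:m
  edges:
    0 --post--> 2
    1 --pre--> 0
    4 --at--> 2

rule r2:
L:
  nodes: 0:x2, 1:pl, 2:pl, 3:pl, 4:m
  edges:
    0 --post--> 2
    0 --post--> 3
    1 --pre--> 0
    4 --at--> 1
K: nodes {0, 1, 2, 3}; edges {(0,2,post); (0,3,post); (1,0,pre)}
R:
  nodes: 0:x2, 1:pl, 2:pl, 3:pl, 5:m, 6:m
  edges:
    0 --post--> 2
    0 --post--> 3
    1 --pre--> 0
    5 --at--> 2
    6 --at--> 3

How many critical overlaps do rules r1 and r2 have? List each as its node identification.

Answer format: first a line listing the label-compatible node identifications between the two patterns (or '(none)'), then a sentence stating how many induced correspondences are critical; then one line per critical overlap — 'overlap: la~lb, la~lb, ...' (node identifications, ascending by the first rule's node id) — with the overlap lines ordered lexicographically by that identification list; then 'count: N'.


label-compatible node identifications between L(r1) and L(r2): 1~1, 1~2, 1~3, 2~1, 2~2, 2~3, 3~4
3 of the induced correspondences are critical overlaps of r1 and r2.
overlap: 1~1, 2~2, 3~4
overlap: 1~1, 2~3, 3~4
overlap: 1~1, 3~4
count: 3
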